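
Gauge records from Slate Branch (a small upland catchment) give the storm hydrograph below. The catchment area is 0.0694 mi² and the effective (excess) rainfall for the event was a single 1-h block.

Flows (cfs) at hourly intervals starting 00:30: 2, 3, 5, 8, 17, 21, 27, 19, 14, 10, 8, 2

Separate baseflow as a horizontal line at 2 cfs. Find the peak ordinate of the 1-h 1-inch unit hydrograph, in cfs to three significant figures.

U_p ≈ 10.0 cfs

Direct runoff: 0.0, 1.0, 3.0, 6.0, 15.0, 19.0, 25.0, 17.0, 12.0, 8.0, 6.0, 0.0 cfs; ΣQ_DR = 112.0 cfs, peak = 25.0 cfs.
Runoff depth d = ΣQ_DR·Δt / A = 112.0 × 3600 / (0.0694 mi²) = 2.501 in.
The 1-inch UH is the DRH scaled by (1 in)/d, so U_p = 25.0 × 1/2.501 = 10.0 cfs.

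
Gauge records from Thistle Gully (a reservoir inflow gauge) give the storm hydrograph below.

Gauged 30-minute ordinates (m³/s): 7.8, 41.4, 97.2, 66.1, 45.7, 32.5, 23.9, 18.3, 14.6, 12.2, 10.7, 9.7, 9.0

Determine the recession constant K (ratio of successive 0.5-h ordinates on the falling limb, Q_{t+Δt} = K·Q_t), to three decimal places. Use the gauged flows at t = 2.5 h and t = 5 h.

Using the recession-limb readings at t = 2.5 h and t = 5 h: Q falls from 32.5 to 10.7 m³/s over 5 intervals.
K = (Q₂/Q₁)^(1/5) = (10.7/32.5)^(1/5) = 0.801.

K ≈ 0.801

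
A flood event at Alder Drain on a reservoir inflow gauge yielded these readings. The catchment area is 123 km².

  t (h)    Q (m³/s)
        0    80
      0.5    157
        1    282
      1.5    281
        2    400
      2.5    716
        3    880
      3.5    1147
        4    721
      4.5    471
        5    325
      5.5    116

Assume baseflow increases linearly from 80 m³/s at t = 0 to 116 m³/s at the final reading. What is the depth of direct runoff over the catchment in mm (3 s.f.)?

d ≈ 64.4 mm

Direct runoff: 0.00, 73.73, 195.45, 191.18, 306.91, 619.64, 780.36, 1044.09, 614.82, 361.55, 212.27, 0.00 m³/s; ΣQ_DR = 4400 m³/s.
V = ΣQ_DR · Δt = 4400 × 1800 s = 7.920 × 10^6 m³.
Over A = 123 km², depth = V / A = 64.4 mm.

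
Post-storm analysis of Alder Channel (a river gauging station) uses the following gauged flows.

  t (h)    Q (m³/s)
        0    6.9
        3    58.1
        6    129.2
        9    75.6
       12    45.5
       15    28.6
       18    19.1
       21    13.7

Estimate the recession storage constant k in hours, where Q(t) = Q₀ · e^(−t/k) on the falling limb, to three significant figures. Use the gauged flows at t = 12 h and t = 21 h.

On the falling limb, Q drops from 45.5 to 13.7 m³/s between t = 12 h and t = 21 h (Δt = 9 h).
k = −Δt / ln(Q₂/Q₁) = −9 / ln(13.7/45.5) = 7.50 h.

k ≈ 7.50 h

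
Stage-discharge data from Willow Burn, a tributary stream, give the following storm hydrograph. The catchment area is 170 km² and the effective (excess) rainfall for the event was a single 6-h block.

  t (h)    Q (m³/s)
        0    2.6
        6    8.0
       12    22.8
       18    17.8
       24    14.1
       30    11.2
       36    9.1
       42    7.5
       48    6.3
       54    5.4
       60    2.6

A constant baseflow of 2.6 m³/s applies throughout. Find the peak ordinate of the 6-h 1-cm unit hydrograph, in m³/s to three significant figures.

U_p ≈ 20.2 m³/s

Direct runoff: 0.0, 5.4, 20.2, 15.2, 11.5, 8.6, 6.5, 4.9, 3.7, 2.8, 0.0 m³/s; ΣQ_DR = 78.80 m³/s, peak = 20.2 m³/s.
Runoff depth d = ΣQ_DR·Δt / A = 78.80 × 21600 / (170 km²) = 10.01 mm.
The 1-cm UH is the DRH scaled by (10 mm)/d, so U_p = 20.2 × 10/10.01 = 20.2 m³/s.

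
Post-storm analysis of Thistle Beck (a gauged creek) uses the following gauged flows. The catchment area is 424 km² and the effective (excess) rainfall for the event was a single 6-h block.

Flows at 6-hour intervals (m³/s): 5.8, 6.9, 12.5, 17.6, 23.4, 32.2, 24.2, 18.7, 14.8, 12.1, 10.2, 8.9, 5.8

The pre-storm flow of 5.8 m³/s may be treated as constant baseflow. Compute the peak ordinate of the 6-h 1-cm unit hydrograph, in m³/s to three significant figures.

U_p ≈ 44.0 m³/s

Direct runoff: 0.0, 1.1, 6.7, 11.8, 17.6, 26.4, 18.4, 12.9, 9.0, 6.3, 4.4, 3.1, 0.0 m³/s; ΣQ_DR = 117.7 m³/s, peak = 26.4 m³/s.
Runoff depth d = ΣQ_DR·Δt / A = 117.7 × 21600 / (424 km²) = 5.996 mm.
The 1-cm UH is the DRH scaled by (10 mm)/d, so U_p = 26.4 × 10/5.996 = 44.0 m³/s.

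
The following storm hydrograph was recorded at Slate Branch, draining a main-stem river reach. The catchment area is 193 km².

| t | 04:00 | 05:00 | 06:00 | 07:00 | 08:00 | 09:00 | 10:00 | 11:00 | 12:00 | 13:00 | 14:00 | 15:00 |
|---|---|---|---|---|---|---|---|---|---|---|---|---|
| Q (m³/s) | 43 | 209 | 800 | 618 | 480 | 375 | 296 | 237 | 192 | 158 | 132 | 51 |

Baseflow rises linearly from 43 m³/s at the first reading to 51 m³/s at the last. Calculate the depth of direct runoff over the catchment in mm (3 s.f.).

d ≈ 56.5 mm

Direct runoff: 0.00, 165.27, 755.55, 572.82, 434.09, 328.36, 248.64, 188.91, 143.18, 108.45, 81.73, 0.00 m³/s; ΣQ_DR = 3027 m³/s.
V = ΣQ_DR · Δt = 3027 × 3600 s = 1.090 × 10^7 m³.
Over A = 193 km², depth = V / A = 56.5 mm.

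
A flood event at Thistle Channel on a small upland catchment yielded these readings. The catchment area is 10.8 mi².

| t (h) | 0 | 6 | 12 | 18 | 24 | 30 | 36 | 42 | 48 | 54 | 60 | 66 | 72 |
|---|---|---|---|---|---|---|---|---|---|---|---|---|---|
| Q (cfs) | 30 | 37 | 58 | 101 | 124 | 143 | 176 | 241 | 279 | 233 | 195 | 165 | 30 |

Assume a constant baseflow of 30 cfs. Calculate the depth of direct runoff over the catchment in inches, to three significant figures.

Direct runoff: 0.0, 7.0, 28.0, 71.0, 94.0, 113.0, 146.0, 211.0, 249.0, 203.0, 165.0, 135.0, 0.0 cfs; ΣQ_DR = 1422 cfs.
V = ΣQ_DR · Δt = 1422 × 21600 s = 3.072 × 10^7 ft³.
Over A = 10.8 mi², depth = V / A = 1.22 in.

d ≈ 1.22 in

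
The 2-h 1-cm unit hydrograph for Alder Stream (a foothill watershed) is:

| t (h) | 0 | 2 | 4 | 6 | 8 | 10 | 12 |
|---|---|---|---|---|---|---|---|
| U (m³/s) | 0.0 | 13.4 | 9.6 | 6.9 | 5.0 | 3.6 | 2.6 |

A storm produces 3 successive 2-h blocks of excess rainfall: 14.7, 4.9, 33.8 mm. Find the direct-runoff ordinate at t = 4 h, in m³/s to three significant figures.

Q ≈ 20.7 m³/s

By discrete convolution, Q_j = Σ (P_i / 10 mm) · U_{j−i}.
At t = 4 h (j=2): Q = (14.7/10)·9.6 + (4.9/10)·13.4 + (33.8/10)·0.0 = 20.7 m³/s.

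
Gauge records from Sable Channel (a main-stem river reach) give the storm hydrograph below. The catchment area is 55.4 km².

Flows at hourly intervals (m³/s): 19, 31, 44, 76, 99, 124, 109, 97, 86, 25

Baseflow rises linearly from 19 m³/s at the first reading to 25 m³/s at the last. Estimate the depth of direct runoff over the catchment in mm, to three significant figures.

Direct runoff: 0.00, 11.33, 23.67, 55.00, 77.33, 101.67, 86.00, 73.33, 61.67, 0.00 m³/s; ΣQ_DR = 490.0 m³/s.
V = ΣQ_DR · Δt = 490.0 × 3600 s = 1.764 × 10^6 m³.
Over A = 55.4 km², depth = V / A = 31.8 mm.

d ≈ 31.8 mm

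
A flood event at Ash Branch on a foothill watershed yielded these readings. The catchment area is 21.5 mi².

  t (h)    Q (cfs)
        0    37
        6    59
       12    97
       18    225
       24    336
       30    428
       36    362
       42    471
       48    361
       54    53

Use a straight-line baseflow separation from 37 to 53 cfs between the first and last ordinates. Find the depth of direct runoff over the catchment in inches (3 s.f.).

Direct runoff: 0.00, 20.22, 56.44, 182.67, 291.89, 382.11, 314.33, 421.56, 309.78, 0.00 cfs; ΣQ_DR = 1979 cfs.
V = ΣQ_DR · Δt = 1979 × 21600 s = 4.275 × 10^7 ft³.
Over A = 21.5 mi², depth = V / A = 0.856 in.

d ≈ 0.856 in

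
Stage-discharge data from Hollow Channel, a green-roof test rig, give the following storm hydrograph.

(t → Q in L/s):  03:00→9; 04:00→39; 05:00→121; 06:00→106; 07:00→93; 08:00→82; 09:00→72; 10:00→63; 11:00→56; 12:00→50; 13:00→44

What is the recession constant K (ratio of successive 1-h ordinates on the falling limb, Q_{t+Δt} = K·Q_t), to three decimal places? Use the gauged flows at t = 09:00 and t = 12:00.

Using the recession-limb readings at t = 09:00 and t = 12:00: Q falls from 72 to 50 L/s over 3 intervals.
K = (Q₂/Q₁)^(1/3) = (50/72)^(1/3) = 0.886.

K ≈ 0.886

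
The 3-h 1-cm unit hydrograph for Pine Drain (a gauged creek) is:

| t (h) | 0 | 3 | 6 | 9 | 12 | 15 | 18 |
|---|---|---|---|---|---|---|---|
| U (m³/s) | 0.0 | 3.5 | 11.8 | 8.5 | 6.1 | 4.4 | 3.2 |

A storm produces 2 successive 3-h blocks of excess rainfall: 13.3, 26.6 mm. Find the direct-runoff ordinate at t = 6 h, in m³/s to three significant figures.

By discrete convolution, Q_j = Σ (P_i / 10 mm) · U_{j−i}.
At t = 6 h (j=2): Q = (13.3/10)·11.8 + (26.6/10)·3.5 = 25.0 m³/s.

Q ≈ 25.0 m³/s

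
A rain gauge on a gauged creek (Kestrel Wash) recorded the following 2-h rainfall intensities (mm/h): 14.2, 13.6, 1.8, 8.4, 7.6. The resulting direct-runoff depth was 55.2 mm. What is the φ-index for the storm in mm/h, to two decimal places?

Only the 4 blocks with intensity above φ contribute runoff: 14.2, 13.6, 8.4, 7.6 mm/h.
Σ(I−φ)·Δt = d  ⇒  (14.2+13.6+8.4+7.6 − 4φ)·2 = 55.2
φ = (43.80 − 55.2/2) / 4 = 4.05 mm/h.

φ ≈ 4.05 mm/h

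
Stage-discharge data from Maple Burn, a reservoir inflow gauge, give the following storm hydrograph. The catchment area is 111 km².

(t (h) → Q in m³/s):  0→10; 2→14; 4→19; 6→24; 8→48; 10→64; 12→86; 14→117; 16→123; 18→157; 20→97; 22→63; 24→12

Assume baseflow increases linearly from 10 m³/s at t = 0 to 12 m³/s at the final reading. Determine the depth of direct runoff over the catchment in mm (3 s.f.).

d ≈ 44.8 mm

Direct runoff: 0.00, 3.83, 8.67, 13.50, 37.33, 53.17, 75.00, 105.83, 111.67, 145.50, 85.33, 51.17, 0.00 m³/s; ΣQ_DR = 691.0 m³/s.
V = ΣQ_DR · Δt = 691.0 × 7200 s = 4.975 × 10^6 m³.
Over A = 111 km², depth = V / A = 44.8 mm.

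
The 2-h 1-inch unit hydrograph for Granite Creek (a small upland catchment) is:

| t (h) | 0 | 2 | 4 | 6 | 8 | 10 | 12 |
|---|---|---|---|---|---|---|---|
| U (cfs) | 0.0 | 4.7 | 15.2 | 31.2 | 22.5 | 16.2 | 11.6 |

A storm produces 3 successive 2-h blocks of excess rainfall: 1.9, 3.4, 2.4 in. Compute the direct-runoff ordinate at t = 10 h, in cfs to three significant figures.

By discrete convolution, Q_j = Σ (P_i / 1 in) · U_{j−i}.
At t = 10 h (j=5): Q = (1.9/1)·16.2 + (3.4/1)·22.5 + (2.4/1)·31.2 = 182 cfs.

Q ≈ 182 cfs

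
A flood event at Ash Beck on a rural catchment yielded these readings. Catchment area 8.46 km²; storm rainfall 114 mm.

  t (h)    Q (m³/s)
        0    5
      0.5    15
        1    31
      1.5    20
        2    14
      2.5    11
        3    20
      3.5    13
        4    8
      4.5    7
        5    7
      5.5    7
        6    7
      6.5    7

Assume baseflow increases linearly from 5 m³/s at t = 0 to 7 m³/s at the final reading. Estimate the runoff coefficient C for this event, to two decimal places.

C ≈ 0.16

ΣQ_DR = 88.00 m³/s; V = ΣQ_DR·Δt = 1.584 × 10^5 m³.
Runoff depth d = V / A = 18.72 mm.
C = d / P = 18.72 / 114 = 0.16.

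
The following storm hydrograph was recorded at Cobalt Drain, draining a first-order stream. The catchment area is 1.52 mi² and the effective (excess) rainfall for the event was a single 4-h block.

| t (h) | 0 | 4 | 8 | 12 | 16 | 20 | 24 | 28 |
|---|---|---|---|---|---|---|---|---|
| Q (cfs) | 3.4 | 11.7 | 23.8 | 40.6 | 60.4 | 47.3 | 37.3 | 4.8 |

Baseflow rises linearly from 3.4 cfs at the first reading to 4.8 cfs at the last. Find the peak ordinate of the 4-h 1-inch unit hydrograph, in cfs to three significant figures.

U_p ≈ 70.1 cfs

Direct runoff: 0.00, 8.10, 20.00, 36.60, 56.20, 42.90, 32.70, 0.00 cfs; ΣQ_DR = 196.5 cfs, peak = 56.20 cfs.
Runoff depth d = ΣQ_DR·Δt / A = 196.5 × 14400 / (1.52 mi²) = 0.8013 in.
The 1-inch UH is the DRH scaled by (1 in)/d, so U_p = 56.20 × 1/0.8013 = 70.1 cfs.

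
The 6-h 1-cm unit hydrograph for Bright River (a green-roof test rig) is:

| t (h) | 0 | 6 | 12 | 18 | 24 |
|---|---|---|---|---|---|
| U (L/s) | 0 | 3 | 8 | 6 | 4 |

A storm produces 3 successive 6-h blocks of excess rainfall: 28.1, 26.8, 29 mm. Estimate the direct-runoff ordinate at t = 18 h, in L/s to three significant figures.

Q ≈ 47.0 L/s

By discrete convolution, Q_j = Σ (P_i / 10 mm) · U_{j−i}.
At t = 18 h (j=3): Q = (28.1/10)·6 + (26.8/10)·8 + (29/10)·3 = 47.0 L/s.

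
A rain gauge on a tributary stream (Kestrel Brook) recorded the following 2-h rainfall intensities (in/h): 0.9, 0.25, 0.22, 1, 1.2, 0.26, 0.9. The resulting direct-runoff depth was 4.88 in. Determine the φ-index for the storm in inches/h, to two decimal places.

φ ≈ 0.39 in/h

Only the 4 blocks with intensity above φ contribute runoff: 0.9, 1, 1.2, 0.9 in/h.
Σ(I−φ)·Δt = d  ⇒  (0.9+1+1.2+0.9 − 4φ)·2 = 4.88
φ = (4.000 − 4.88/2) / 4 = 0.39 in/h.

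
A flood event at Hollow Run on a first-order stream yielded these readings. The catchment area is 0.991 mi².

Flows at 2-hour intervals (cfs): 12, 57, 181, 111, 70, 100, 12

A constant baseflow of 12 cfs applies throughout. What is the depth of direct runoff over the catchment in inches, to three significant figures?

Direct runoff: 0.0, 45.0, 169.0, 99.0, 58.0, 88.0, 0.0 cfs; ΣQ_DR = 459.0 cfs.
V = ΣQ_DR · Δt = 459.0 × 7200 s = 3.305 × 10^6 ft³.
Over A = 0.991 mi², depth = V / A = 1.44 in.

d ≈ 1.44 in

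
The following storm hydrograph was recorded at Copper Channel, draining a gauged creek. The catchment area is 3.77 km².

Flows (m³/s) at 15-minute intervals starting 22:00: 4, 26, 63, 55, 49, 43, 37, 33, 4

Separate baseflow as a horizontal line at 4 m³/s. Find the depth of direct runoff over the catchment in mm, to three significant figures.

Direct runoff: 0.0, 22.0, 59.0, 51.0, 45.0, 39.0, 33.0, 29.0, 0.0 m³/s; ΣQ_DR = 278.0 m³/s.
V = ΣQ_DR · Δt = 278.0 × 900 s = 2.502 × 10^5 m³.
Over A = 3.77 km², depth = V / A = 66.4 mm.

d ≈ 66.4 mm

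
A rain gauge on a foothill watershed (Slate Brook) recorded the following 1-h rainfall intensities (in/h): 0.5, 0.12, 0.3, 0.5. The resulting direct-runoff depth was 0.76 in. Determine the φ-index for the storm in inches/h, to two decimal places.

φ ≈ 0.18 in/h

Only the 3 blocks with intensity above φ contribute runoff: 0.5, 0.3, 0.5 in/h.
Σ(I−φ)·Δt = d  ⇒  (0.5+0.3+0.5 − 3φ)·1 = 0.76
φ = (1.300 − 0.76/1) / 3 = 0.18 in/h.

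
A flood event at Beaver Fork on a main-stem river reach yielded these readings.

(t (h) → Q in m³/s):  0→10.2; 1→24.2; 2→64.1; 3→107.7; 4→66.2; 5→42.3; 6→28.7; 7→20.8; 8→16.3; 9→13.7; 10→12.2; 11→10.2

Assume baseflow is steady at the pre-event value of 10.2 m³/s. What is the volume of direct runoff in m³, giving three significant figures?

Direct-runoff ordinates (Q − Q_b): 0.0, 14.0, 53.9, 97.5, 56.0, 32.1, 18.5, 10.6, 6.1, 3.5, 2.0, 0.0 m³/s.
ΣQ_DR = 294.2 m³/s.
With Δt = 1 h = 3600 s, V = ΣQ_DR · Δt = 294.2 × 3600 = 1.06 × 10^6 m³.

V ≈ 1.06 × 10^6 m³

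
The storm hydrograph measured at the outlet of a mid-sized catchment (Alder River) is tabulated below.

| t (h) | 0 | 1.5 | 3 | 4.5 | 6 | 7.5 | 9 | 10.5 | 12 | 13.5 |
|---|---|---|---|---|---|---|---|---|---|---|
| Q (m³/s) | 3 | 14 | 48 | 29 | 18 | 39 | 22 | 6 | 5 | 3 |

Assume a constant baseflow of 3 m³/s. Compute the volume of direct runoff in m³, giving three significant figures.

V ≈ 8.48 × 10^5 m³

Direct-runoff ordinates (Q − Q_b): 0.0, 11.0, 45.0, 26.0, 15.0, 36.0, 19.0, 3.0, 2.0, 0.0 m³/s.
ΣQ_DR = 157.0 m³/s.
With Δt = 1.5 h = 5400 s, V = ΣQ_DR · Δt = 157.0 × 5400 = 8.48 × 10^5 m³.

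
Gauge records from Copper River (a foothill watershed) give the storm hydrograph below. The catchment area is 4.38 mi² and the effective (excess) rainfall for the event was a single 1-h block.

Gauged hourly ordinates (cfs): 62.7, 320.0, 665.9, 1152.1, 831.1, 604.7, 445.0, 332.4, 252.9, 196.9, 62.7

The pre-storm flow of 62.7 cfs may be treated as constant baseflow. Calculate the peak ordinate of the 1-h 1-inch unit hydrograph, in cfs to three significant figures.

U_p ≈ 727 cfs

Direct runoff: 0.0, 257.3, 603.2, 1089.4, 768.4, 542.0, 382.3, 269.7, 190.2, 134.2, 0.0 cfs; ΣQ_DR = 4237 cfs, peak = 1089.4 cfs.
Runoff depth d = ΣQ_DR·Δt / A = 4237 × 3600 / (4.38 mi²) = 1.499 in.
The 1-inch UH is the DRH scaled by (1 in)/d, so U_p = 1089.4 × 1/1.499 = 727 cfs.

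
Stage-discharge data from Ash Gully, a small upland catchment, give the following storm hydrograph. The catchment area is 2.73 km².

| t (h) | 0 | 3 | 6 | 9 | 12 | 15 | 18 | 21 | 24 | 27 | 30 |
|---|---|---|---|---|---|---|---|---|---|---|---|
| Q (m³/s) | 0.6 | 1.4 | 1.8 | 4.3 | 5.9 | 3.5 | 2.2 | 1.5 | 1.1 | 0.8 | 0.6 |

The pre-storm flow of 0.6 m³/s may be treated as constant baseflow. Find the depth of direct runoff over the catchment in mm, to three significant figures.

Direct runoff: 0.0, 0.8, 1.2, 3.7, 5.3, 2.9, 1.6, 0.9, 0.5, 0.2, 0.0 m³/s; ΣQ_DR = 17.10 m³/s.
V = ΣQ_DR · Δt = 17.10 × 10800 s = 1.847 × 10^5 m³.
Over A = 2.73 km², depth = V / A = 67.6 mm.

d ≈ 67.6 mm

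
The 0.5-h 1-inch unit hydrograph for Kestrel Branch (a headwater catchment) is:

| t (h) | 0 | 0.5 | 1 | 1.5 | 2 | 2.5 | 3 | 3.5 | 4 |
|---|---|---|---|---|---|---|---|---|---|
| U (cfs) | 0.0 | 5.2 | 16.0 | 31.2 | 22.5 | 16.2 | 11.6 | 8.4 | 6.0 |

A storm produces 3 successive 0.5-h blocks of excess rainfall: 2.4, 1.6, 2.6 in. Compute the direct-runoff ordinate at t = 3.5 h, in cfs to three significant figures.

Q ≈ 80.8 cfs

By discrete convolution, Q_j = Σ (P_i / 1 in) · U_{j−i}.
At t = 3.5 h (j=7): Q = (2.4/1)·8.4 + (1.6/1)·11.6 + (2.6/1)·16.2 = 80.8 cfs.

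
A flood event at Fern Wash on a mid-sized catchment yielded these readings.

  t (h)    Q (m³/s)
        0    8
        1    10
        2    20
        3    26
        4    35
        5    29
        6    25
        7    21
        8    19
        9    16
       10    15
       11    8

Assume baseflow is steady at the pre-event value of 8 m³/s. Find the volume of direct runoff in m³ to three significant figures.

Direct-runoff ordinates (Q − Q_b): 0.0, 2.0, 12.0, 18.0, 27.0, 21.0, 17.0, 13.0, 11.0, 8.0, 7.0, 0.0 m³/s.
ΣQ_DR = 136.0 m³/s.
With Δt = 1 h = 3600 s, V = ΣQ_DR · Δt = 136.0 × 3600 = 4.90 × 10^5 m³.

V ≈ 4.90 × 10^5 m³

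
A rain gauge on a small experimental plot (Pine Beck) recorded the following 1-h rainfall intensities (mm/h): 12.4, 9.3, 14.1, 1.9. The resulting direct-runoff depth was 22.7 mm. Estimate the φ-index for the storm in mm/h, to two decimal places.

Only the 3 blocks with intensity above φ contribute runoff: 12.4, 9.3, 14.1 mm/h.
Σ(I−φ)·Δt = d  ⇒  (12.4+9.3+14.1 − 3φ)·1 = 22.7
φ = (35.80 − 22.7/1) / 3 = 4.37 mm/h.

φ ≈ 4.37 mm/h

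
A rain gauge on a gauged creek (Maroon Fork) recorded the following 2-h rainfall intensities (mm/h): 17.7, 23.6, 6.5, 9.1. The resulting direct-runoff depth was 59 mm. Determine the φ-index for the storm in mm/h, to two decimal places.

Only the 3 blocks with intensity above φ contribute runoff: 17.7, 23.6, 9.1 mm/h.
Σ(I−φ)·Δt = d  ⇒  (17.7+23.6+9.1 − 3φ)·2 = 59
φ = (50.40 − 59/2) / 3 = 6.97 mm/h.

φ ≈ 6.97 mm/h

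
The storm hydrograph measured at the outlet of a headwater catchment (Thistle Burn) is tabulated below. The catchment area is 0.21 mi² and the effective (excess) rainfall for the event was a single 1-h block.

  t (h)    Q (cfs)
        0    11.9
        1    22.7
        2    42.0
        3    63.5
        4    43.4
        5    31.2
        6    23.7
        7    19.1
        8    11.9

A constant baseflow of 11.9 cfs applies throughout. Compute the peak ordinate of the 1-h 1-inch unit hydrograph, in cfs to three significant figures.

U_p ≈ 43.1 cfs

Direct runoff: 0.0, 10.8, 30.1, 51.6, 31.5, 19.3, 11.8, 7.2, 0.0 cfs; ΣQ_DR = 162.3 cfs, peak = 51.6 cfs.
Runoff depth d = ΣQ_DR·Δt / A = 162.3 × 3600 / (0.21 mi²) = 1.198 in.
The 1-inch UH is the DRH scaled by (1 in)/d, so U_p = 51.6 × 1/1.198 = 43.1 cfs.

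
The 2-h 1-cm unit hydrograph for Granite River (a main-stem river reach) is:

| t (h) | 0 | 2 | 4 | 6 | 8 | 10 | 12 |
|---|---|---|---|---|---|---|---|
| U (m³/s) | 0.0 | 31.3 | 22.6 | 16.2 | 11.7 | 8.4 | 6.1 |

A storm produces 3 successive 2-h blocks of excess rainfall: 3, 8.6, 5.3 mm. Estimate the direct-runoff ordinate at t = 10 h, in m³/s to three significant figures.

By discrete convolution, Q_j = Σ (P_i / 10 mm) · U_{j−i}.
At t = 10 h (j=5): Q = (3/10)·8.4 + (8.6/10)·11.7 + (5.3/10)·16.2 = 21.2 m³/s.

Q ≈ 21.2 m³/s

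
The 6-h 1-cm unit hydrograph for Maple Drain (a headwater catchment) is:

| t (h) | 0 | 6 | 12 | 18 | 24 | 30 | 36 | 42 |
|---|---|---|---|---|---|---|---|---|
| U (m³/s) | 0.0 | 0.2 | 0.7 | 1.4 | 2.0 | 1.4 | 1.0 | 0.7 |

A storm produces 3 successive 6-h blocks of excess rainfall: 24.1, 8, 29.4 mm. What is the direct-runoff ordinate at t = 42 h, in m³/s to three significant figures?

By discrete convolution, Q_j = Σ (P_i / 10 mm) · U_{j−i}.
At t = 42 h (j=7): Q = (24.1/10)·0.7 + (8/10)·1.0 + (29.4/10)·1.4 = 6.60 m³/s.

Q ≈ 6.60 m³/s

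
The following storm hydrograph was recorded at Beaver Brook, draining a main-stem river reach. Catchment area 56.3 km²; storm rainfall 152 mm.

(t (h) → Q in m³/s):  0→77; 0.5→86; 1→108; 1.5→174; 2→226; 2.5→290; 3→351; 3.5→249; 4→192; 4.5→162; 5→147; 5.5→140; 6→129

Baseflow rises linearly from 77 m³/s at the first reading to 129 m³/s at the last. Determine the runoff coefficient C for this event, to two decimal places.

ΣQ_DR = 992.0 m³/s; V = ΣQ_DR·Δt = 1.786 × 10^6 m³.
Runoff depth d = V / A = 31.72 mm.
C = d / P = 31.72 / 152 = 0.21.

C ≈ 0.21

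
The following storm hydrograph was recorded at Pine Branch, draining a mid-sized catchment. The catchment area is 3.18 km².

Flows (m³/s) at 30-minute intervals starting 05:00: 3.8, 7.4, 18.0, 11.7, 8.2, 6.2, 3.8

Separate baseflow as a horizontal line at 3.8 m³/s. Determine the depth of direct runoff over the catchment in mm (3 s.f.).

d ≈ 18.4 mm

Direct runoff: 0.0, 3.6, 14.2, 7.9, 4.4, 2.4, 0.0 m³/s; ΣQ_DR = 32.50 m³/s.
V = ΣQ_DR · Δt = 32.50 × 1800 s = 58500 m³.
Over A = 3.18 km², depth = V / A = 18.4 mm.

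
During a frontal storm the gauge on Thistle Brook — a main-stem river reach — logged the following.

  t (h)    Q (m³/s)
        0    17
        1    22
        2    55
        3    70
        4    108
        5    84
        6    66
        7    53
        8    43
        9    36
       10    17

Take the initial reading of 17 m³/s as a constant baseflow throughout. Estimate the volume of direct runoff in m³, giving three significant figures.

V ≈ 1.38 × 10^6 m³

Direct-runoff ordinates (Q − Q_b): 0.0, 5.0, 38.0, 53.0, 91.0, 67.0, 49.0, 36.0, 26.0, 19.0, 0.0 m³/s.
ΣQ_DR = 384.0 m³/s.
With Δt = 1 h = 3600 s, V = ΣQ_DR · Δt = 384.0 × 3600 = 1.38 × 10^6 m³.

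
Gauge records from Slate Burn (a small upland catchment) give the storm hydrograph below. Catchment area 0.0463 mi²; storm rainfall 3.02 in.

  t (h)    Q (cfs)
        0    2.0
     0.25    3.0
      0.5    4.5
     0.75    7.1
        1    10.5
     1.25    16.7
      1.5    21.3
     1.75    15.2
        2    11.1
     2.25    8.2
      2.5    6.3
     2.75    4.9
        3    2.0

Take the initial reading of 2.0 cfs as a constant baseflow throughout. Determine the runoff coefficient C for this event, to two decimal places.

C ≈ 0.24

ΣQ_DR = 86.80 cfs; V = ΣQ_DR·Δt = 78120 ft³.
Runoff depth d = V / A = 0.7263 in.
C = d / P = 0.7263 / 3.02 = 0.24.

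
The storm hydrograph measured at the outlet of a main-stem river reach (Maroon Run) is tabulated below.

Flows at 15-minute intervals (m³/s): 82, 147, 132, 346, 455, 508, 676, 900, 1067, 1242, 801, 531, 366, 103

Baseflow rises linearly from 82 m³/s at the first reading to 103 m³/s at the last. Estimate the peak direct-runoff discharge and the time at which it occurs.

Q_p = 1145.46 m³/s at t = 2.25 h

Subtracting baseflow gives direct-runoff ordinates: 0.00, 63.38, 46.77, 259.15, 366.54, 417.92, 584.31, 806.69, 972.08, 1145.46, 702.85, 431.23, 264.62, 0.00 m³/s.
The maximum is 1145.46 m³/s, occurring at the reading for t = 2.25 h.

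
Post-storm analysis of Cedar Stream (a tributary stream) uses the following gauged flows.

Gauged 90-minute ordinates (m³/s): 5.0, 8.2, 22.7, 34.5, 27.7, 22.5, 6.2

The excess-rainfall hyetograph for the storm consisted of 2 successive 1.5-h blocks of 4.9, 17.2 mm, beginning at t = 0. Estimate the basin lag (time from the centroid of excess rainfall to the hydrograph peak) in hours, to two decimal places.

Centroid of excess rainfall: t_c = Σ P_i·t̄_i / ΣP_i = 1.9174 h (block centres at 0.75, 2.25 h).
Hydrograph peak occurs at t = 4.5 h, so basin lag t_L = 4.5 − 1.9174 = 2.58 h.

t_L ≈ 2.58 h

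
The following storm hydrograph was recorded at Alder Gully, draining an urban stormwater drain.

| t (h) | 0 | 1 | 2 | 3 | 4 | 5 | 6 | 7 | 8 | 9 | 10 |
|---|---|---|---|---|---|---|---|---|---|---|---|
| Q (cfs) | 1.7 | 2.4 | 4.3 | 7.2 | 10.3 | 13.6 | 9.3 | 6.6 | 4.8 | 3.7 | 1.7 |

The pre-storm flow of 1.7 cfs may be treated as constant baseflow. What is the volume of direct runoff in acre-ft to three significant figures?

Direct-runoff ordinates (Q − Q_b): 0.0, 0.7, 2.6, 5.5, 8.6, 11.9, 7.6, 4.9, 3.1, 2.0, 0.0 cfs.
ΣQ_DR = 46.90 cfs.
With Δt = 1 h = 3600 s, V = ΣQ_DR · Δt = 46.90 × 3600 = 1.69 × 10^5 ft³ = 3.88 acre-ft.

V ≈ 3.88 acre-ft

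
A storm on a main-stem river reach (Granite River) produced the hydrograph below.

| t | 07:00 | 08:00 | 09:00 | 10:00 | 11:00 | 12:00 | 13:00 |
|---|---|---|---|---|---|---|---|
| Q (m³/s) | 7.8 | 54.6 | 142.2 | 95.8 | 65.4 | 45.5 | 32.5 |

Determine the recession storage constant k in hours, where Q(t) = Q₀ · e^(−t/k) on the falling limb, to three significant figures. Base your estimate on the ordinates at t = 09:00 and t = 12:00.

On the falling limb, Q drops from 142.2 to 45.5 m³/s between t = 09:00 and t = 12:00 (Δt = 3 h).
k = −Δt / ln(Q₂/Q₁) = −3 / ln(45.5/142.2) = 2.63 h.

k ≈ 2.63 h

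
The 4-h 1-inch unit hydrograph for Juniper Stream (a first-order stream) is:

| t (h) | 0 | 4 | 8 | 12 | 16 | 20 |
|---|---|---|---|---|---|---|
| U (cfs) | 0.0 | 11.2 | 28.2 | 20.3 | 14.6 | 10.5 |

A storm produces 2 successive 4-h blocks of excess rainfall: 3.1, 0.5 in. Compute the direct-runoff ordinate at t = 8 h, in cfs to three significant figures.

Q ≈ 93.0 cfs

By discrete convolution, Q_j = Σ (P_i / 1 in) · U_{j−i}.
At t = 8 h (j=2): Q = (3.1/1)·28.2 + (0.5/1)·11.2 = 93.0 cfs.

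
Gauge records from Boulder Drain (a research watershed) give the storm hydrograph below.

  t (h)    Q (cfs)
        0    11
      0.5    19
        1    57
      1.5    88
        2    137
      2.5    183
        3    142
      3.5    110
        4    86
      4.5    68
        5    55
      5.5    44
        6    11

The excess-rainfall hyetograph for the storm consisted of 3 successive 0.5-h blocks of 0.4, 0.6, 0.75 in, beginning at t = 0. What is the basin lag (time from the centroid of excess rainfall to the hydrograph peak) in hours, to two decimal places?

Centroid of excess rainfall: t_c = Σ P_i·t̄_i / ΣP_i = 0.8500 h (block centres at 0.25, 0.75, 1.25 h).
Hydrograph peak occurs at t = 2.5 h, so basin lag t_L = 2.5 − 0.8500 = 1.65 h.

t_L ≈ 1.65 h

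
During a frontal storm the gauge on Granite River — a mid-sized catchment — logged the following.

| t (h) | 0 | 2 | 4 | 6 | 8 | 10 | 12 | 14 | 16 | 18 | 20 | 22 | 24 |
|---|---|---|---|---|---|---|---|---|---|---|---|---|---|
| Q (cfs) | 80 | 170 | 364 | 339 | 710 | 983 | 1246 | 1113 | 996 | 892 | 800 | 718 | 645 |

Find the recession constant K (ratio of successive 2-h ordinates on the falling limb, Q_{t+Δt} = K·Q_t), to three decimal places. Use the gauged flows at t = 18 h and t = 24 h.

Using the recession-limb readings at t = 18 h and t = 24 h: Q falls from 892 to 645 cfs over 3 intervals.
K = (Q₂/Q₁)^(1/3) = (645/892)^(1/3) = 0.898.

K ≈ 0.898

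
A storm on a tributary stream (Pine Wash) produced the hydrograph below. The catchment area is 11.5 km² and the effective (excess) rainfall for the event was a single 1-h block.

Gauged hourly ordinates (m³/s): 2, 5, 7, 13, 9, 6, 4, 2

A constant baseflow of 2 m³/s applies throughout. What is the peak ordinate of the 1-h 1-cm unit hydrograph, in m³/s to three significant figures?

Direct runoff: 0.0, 3.0, 5.0, 11.0, 7.0, 4.0, 2.0, 0.0 m³/s; ΣQ_DR = 32.00 m³/s, peak = 11.0 m³/s.
Runoff depth d = ΣQ_DR·Δt / A = 32.00 × 3600 / (11.5 km²) = 10.02 mm.
The 1-cm UH is the DRH scaled by (10 mm)/d, so U_p = 11.0 × 10/10.02 = 11.0 m³/s.

U_p ≈ 11.0 m³/s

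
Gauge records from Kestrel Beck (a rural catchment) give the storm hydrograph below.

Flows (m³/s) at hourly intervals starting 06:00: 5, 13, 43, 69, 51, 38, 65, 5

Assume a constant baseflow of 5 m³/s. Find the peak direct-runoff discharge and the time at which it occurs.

Subtracting baseflow gives direct-runoff ordinates: 0.0, 8.0, 38.0, 64.0, 46.0, 33.0, 60.0, 0.0 m³/s.
The maximum is 64.0 m³/s, occurring at the reading for t = 09:00.

Q_p = 64.0 m³/s at t = 09:00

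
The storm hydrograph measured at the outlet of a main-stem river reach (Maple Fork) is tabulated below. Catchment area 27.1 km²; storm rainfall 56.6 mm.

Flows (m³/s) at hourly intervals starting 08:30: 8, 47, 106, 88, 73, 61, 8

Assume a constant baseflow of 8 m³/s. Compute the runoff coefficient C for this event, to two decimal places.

C ≈ 0.79

ΣQ_DR = 335.0 m³/s; V = ΣQ_DR·Δt = 1.206 × 10^6 m³.
Runoff depth d = V / A = 44.50 mm.
C = d / P = 44.50 / 56.6 = 0.79.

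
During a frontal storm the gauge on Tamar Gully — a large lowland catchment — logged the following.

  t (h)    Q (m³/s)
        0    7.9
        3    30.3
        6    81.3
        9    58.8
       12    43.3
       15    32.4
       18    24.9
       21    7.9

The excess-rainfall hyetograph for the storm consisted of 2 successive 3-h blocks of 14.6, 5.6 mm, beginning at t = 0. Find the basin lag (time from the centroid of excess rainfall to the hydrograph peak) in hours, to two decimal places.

t_L ≈ 3.67 h

Centroid of excess rainfall: t_c = Σ P_i·t̄_i / ΣP_i = 2.3317 h (block centres at 1.5, 4.5 h).
Hydrograph peak occurs at t = 6 h, so basin lag t_L = 6 − 2.3317 = 3.67 h.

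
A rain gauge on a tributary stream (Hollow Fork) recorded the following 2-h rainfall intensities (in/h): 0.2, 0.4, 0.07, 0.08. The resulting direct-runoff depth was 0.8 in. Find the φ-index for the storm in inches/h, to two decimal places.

φ ≈ 0.10 in/h

Only the 2 blocks with intensity above φ contribute runoff: 0.2, 0.4 in/h.
Σ(I−φ)·Δt = d  ⇒  (0.2+0.4 − 2φ)·2 = 0.8
φ = (0.6000 − 0.8/2) / 2 = 0.10 in/h.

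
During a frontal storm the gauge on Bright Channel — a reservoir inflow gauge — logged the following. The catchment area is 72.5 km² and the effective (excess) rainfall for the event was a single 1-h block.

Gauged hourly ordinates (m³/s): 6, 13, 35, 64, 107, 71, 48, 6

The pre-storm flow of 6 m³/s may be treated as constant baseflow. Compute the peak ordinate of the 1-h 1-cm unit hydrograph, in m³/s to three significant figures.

Direct runoff: 0.0, 7.0, 29.0, 58.0, 101.0, 65.0, 42.0, 0.0 m³/s; ΣQ_DR = 302.0 m³/s, peak = 101.0 m³/s.
Runoff depth d = ΣQ_DR·Δt / A = 302.0 × 3600 / (72.5 km²) = 15.00 mm.
The 1-cm UH is the DRH scaled by (10 mm)/d, so U_p = 101.0 × 10/15.00 = 67.4 m³/s.

U_p ≈ 67.4 m³/s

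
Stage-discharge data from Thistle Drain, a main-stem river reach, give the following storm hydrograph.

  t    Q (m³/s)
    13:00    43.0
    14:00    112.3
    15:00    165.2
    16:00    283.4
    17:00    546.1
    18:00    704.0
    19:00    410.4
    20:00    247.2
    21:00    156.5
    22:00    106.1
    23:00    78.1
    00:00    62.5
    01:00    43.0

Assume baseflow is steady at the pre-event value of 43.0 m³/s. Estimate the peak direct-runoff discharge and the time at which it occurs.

Subtracting baseflow gives direct-runoff ordinates: 0.0, 69.3, 122.2, 240.4, 503.1, 661.0, 367.4, 204.2, 113.5, 63.1, 35.1, 19.5, 0.0 m³/s.
The maximum is 661.0 m³/s, occurring at the reading for t = 18:00.

Q_p = 661.0 m³/s at t = 18:00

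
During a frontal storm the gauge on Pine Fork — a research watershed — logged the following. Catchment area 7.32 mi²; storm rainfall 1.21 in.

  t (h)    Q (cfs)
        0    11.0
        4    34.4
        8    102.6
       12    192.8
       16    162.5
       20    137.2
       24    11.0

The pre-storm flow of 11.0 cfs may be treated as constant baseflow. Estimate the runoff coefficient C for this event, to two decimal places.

C ≈ 0.40

ΣQ_DR = 574.5 cfs; V = ΣQ_DR·Δt = 8.273 × 10^6 ft³.
Runoff depth d = V / A = 0.4865 in.
C = d / P = 0.4865 / 1.21 = 0.40.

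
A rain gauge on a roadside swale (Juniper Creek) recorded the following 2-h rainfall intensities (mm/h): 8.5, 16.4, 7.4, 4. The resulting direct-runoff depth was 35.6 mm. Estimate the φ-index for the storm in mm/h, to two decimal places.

φ ≈ 4.83 mm/h

Only the 3 blocks with intensity above φ contribute runoff: 8.5, 16.4, 7.4 mm/h.
Σ(I−φ)·Δt = d  ⇒  (8.5+16.4+7.4 − 3φ)·2 = 35.6
φ = (32.30 − 35.6/2) / 3 = 4.83 mm/h.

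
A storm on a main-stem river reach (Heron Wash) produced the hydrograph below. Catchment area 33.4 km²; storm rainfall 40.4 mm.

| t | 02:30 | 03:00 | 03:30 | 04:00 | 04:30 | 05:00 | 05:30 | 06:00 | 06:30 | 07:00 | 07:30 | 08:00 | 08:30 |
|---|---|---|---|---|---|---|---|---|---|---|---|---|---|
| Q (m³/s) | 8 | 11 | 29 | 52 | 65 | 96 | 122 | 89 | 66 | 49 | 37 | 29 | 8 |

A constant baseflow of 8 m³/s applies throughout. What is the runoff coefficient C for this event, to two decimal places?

C ≈ 0.74

ΣQ_DR = 557.0 m³/s; V = ΣQ_DR·Δt = 1.003 × 10^6 m³.
Runoff depth d = V / A = 30.02 mm.
C = d / P = 30.02 / 40.4 = 0.74.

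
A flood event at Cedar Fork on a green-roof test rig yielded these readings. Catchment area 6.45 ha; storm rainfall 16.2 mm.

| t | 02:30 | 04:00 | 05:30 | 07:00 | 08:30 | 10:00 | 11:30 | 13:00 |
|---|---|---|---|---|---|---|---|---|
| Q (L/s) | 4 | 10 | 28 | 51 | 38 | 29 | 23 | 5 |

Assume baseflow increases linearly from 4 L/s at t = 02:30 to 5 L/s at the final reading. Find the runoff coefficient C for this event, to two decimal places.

C ≈ 0.79

ΣQ_DR = 152.0 L/s; V = ΣQ_DR·Δt = 8.208 × 10^5 L.
Runoff depth d = V / A = 12.73 mm.
C = d / P = 12.73 / 16.2 = 0.79.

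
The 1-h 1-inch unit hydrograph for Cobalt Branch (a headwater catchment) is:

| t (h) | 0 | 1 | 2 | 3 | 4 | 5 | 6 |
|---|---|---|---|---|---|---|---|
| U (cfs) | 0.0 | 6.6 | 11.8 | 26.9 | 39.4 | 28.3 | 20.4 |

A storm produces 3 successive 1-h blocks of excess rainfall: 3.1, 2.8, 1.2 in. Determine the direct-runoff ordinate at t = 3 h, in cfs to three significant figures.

By discrete convolution, Q_j = Σ (P_i / 1 in) · U_{j−i}.
At t = 3 h (j=3): Q = (3.1/1)·26.9 + (2.8/1)·11.8 + (1.2/1)·6.6 = 124 cfs.

Q ≈ 124 cfs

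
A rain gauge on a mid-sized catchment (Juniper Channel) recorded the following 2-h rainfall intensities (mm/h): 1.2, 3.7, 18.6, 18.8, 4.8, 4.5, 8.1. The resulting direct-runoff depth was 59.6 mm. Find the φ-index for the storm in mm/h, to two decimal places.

Only the 3 blocks with intensity above φ contribute runoff: 18.6, 18.8, 8.1 mm/h.
Σ(I−φ)·Δt = d  ⇒  (18.6+18.8+8.1 − 3φ)·2 = 59.6
φ = (45.50 − 59.6/2) / 3 = 5.23 mm/h.

φ ≈ 5.23 mm/h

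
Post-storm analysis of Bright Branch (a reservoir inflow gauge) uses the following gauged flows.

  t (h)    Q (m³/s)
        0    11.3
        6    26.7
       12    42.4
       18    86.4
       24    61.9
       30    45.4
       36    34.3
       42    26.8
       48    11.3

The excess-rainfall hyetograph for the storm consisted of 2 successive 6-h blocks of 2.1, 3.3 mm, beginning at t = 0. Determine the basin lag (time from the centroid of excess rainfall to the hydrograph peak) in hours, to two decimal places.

Centroid of excess rainfall: t_c = Σ P_i·t̄_i / ΣP_i = 6.6667 h (block centres at 3, 9 h).
Hydrograph peak occurs at t = 18 h, so basin lag t_L = 18 − 6.6667 = 11.33 h.

t_L ≈ 11.33 h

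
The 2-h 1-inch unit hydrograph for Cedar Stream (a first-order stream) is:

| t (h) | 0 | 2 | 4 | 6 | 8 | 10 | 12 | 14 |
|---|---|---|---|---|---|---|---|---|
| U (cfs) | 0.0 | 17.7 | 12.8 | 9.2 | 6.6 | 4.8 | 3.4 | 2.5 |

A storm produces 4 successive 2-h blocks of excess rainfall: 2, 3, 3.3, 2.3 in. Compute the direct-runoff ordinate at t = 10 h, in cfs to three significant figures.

By discrete convolution, Q_j = Σ (P_i / 1 in) · U_{j−i}.
At t = 10 h (j=5): Q = (2/1)·4.8 + (3/1)·6.6 + (3.3/1)·9.2 + (2.3/1)·12.8 = 89.2 cfs.

Q ≈ 89.2 cfs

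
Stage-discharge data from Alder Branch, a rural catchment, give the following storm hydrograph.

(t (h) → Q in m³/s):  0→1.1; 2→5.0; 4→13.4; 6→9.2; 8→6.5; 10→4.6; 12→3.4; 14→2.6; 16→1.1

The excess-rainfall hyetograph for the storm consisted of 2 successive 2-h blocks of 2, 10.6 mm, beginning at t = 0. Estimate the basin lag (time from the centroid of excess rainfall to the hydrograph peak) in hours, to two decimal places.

Centroid of excess rainfall: t_c = Σ P_i·t̄_i / ΣP_i = 2.6825 h (block centres at 1, 3 h).
Hydrograph peak occurs at t = 4 h, so basin lag t_L = 4 − 2.6825 = 1.32 h.

t_L ≈ 1.32 h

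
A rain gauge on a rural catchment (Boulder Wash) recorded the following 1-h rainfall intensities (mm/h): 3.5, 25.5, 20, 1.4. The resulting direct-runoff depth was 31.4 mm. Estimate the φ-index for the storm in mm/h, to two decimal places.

φ ≈ 7.05 mm/h

Only the 2 blocks with intensity above φ contribute runoff: 25.5, 20 mm/h.
Σ(I−φ)·Δt = d  ⇒  (25.5+20 − 2φ)·1 = 31.4
φ = (45.50 − 31.4/1) / 2 = 7.05 mm/h.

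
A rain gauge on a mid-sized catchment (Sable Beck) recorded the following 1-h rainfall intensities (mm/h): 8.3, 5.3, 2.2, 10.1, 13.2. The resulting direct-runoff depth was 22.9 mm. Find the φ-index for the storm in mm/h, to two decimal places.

φ ≈ 3.50 mm/h

Only the 4 blocks with intensity above φ contribute runoff: 8.3, 5.3, 10.1, 13.2 mm/h.
Σ(I−φ)·Δt = d  ⇒  (8.3+5.3+10.1+13.2 − 4φ)·1 = 22.9
φ = (36.90 − 22.9/1) / 4 = 3.50 mm/h.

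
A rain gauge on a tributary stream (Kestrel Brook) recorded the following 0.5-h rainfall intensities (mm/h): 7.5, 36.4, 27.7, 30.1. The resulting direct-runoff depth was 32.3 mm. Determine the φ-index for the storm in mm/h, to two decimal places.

φ ≈ 9.87 mm/h

Only the 3 blocks with intensity above φ contribute runoff: 36.4, 27.7, 30.1 mm/h.
Σ(I−φ)·Δt = d  ⇒  (36.4+27.7+30.1 − 3φ)·0.5 = 32.3
φ = (94.20 − 32.3/0.5) / 3 = 9.87 mm/h.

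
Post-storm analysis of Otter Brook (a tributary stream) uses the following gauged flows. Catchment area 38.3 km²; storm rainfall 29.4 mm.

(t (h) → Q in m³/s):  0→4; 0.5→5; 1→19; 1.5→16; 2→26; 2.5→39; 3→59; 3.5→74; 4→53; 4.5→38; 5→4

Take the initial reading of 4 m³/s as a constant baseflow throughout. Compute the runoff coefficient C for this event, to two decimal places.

C ≈ 0.47

ΣQ_DR = 293.0 m³/s; V = ΣQ_DR·Δt = 5.274 × 10^5 m³.
Runoff depth d = V / A = 13.77 mm.
C = d / P = 13.77 / 29.4 = 0.47.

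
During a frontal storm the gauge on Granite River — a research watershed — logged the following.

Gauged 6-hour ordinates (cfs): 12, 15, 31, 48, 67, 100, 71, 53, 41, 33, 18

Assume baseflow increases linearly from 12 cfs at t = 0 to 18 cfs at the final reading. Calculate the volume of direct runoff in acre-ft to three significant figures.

V ≈ 161 acre-ft

Direct-runoff ordinates (Q − Q_b): 0.00, 2.40, 17.80, 34.20, 52.60, 85.00, 55.40, 36.80, 24.20, 15.60, 0.00 cfs.
ΣQ_DR = 324.0 cfs.
With Δt = 6 h = 21600 s, V = ΣQ_DR · Δt = 324.0 × 21600 = 7.00 × 10^6 ft³ = 161 acre-ft.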